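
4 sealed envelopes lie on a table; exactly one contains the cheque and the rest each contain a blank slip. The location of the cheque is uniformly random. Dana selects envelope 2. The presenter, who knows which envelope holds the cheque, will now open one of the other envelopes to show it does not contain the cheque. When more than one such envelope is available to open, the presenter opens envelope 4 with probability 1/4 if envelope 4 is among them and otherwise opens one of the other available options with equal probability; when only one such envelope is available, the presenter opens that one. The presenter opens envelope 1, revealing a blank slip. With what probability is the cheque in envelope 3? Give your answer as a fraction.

6/13

Apply Bayes' rule, conditioning on where the cheque actually is.
If it is in envelope 1 (prior 1/4): the presenter opened envelope 1, so this case is ruled out; weight (1/4)·0 = 0.
If it is in envelope 2 (prior 1/4): envelope 4 is available but not opened; envelope 1 gets probability (1 − 1/4)/2 = 3/8; weight (1/4)·(3/8) = 3/32.
If it is in envelope 3 (prior 1/4): envelope 4 is available but not opened, probability 3/4; weight (1/4)·(3/4) = 3/16.
If it is in envelope 4 (prior 1/4): envelope 4 holds the prize so is unavailable; the presenter chooses uniformly among the 2 others, probability 1/2; weight (1/4)·(1/2) = 1/8.
The weights sum to 13/32.
So P(the cheque in envelope 3 | the presenter opened envelope 1) = (3/16) / (13/32) = 6/13.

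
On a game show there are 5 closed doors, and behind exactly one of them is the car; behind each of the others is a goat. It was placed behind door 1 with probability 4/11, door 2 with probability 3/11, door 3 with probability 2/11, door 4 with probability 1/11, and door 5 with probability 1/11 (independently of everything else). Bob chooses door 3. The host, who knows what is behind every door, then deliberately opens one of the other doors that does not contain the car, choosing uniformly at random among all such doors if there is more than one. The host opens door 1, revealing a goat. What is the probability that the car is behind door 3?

Consider each possible location of the car in turn.
If it is behind door 1 (prior 4/11): the host opened door 1, so this case is ruled out; weight (4/11)·0 = 0.
If it is behind door 2 (prior 3/11): the host has 3 equally likely choices, so probability 1/3; weight (3/11)·(1/3) = 1/11.
If it is behind door 3 (prior 2/11): the host has 4 equally likely choices, so probability 1/4; weight (2/11)·(1/4) = 1/22.
If it is behind either of doors 4 and 5 (prior 1/11 each): the host has 3 equally likely choices, so probability 1/3; weight (1/11)·(1/3) = 1/33 each.
The weights sum to 13/66.
So P(the car behind door 3 | the host opened door 1) = (1/22) / (13/66) = 3/13.

3/13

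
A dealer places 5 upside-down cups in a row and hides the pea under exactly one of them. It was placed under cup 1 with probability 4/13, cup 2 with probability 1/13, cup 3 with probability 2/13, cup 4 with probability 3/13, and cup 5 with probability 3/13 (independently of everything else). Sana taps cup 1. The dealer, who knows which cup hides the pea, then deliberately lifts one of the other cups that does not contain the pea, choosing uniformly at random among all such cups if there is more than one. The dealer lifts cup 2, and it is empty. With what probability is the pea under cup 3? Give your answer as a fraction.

Condition on the true location of the pea.
If it is under cup 1 (prior 4/13): the dealer has 4 equally likely choices, so probability 1/4; weight (4/13)·(1/4) = 1/13.
If it is under cup 2 (prior 1/13): the dealer opened cup 2, so this case is ruled out; weight (1/13)·0 = 0.
If it is under cup 3 (prior 2/13): the dealer has 3 equally likely choices, so probability 1/3; weight (2/13)·(1/3) = 2/39.
If it is under either of cups 4 and 5 (prior 3/13 each): the dealer has 3 equally likely choices, so probability 1/3; weight (3/13)·(1/3) = 1/13 each.
The weights sum to 11/39.
So P(the pea under cup 3 | the dealer opened cup 2) = (2/39) / (11/39) = 2/11.

2/11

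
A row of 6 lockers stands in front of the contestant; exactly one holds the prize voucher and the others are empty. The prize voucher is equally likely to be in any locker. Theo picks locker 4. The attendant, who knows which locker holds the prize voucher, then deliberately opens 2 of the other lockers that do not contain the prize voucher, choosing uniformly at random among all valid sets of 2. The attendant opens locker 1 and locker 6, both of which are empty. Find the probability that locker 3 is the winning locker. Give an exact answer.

5/18

Consider each possible location of the prize voucher in turn.
If it is in either of lockers 1 and 6 (prior 1/6 each): that locker was opened and seen not to hold the prize — ruled out; weight (1/6)·0 = 0 each.
If it is in any of lockers 2, 3, and 5 (prior 1/6 each): the attendant has 6 equally likely choices, so probability 1/6; weight (1/6)·(1/6) = 1/36 each.
If it is in locker 4 (prior 1/6): the attendant has 10 equally likely choices, so probability 1/10; weight (1/6)·(1/10) = 1/60.
The weights sum to 1/10.
So P(the prize voucher in locker 3 | the attendant opened locker 1 and locker 6) = (1/36) / (1/10) = 5/18.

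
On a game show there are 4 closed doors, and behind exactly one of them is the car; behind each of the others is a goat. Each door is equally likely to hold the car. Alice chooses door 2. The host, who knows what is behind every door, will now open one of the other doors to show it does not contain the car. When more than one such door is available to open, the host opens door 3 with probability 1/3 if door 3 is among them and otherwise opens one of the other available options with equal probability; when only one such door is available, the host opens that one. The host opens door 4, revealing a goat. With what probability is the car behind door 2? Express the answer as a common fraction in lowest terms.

2/9

Condition on the true location of the car.
If it is behind door 1 (prior 1/4): door 3 is available but not opened, probability 2/3; weight (1/4)·(2/3) = 1/6.
If it is behind door 2 (prior 1/4): door 3 is available but not opened; door 4 gets probability (1 − 1/3)/2 = 1/3; weight (1/4)·(1/3) = 1/12.
If it is behind door 3 (prior 1/4): door 3 holds the prize so is unavailable; the host chooses uniformly among the 2 others, probability 1/2; weight (1/4)·(1/2) = 1/8.
If it is behind door 4 (prior 1/4): the host opened door 4, so this case is ruled out; weight (1/4)·0 = 0.
The weights sum to 3/8.
So P(the car behind door 2 | the host opened door 4) = (1/12) / (3/8) = 2/9.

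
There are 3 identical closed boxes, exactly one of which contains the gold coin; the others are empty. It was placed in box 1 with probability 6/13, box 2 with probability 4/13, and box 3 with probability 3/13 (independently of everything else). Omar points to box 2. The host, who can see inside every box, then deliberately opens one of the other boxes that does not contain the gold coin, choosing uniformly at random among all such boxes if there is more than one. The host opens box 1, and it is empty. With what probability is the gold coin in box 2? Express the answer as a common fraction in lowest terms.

Condition on the true location of the gold coin.
If it is in box 1 (prior 6/13): the host opened box 1, so this case is ruled out; weight (6/13)·0 = 0.
If it is in box 2 (prior 4/13): the host has 2 equally likely choices, so probability 1/2; weight (4/13)·(1/2) = 2/13.
If it is in box 3 (prior 3/13): the host has no choice, probability 1; weight (3/13)·1 = 3/13.
The weights sum to 5/13.
So P(the gold coin in box 2 | the host opened box 1) = (2/13) / (5/13) = 2/5.

2/5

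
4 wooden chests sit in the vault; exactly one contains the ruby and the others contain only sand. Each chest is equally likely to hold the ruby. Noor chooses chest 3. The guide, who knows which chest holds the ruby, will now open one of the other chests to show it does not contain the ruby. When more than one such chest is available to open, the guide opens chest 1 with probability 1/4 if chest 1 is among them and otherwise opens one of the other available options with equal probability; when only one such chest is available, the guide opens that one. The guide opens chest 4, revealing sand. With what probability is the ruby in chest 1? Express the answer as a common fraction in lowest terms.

4/13

Apply Bayes' rule, conditioning on where the ruby actually is.
If it is in chest 1 (prior 1/4): chest 1 holds the prize so is unavailable; the guide chooses uniformly among the 2 others, probability 1/2; weight (1/4)·(1/2) = 1/8.
If it is in chest 2 (prior 1/4): chest 1 is available but not opened, probability 3/4; weight (1/4)·(3/4) = 3/16.
If it is in chest 3 (prior 1/4): chest 1 is available but not opened; chest 4 gets probability (1 − 1/4)/2 = 3/8; weight (1/4)·(3/8) = 3/32.
If it is in chest 4 (prior 1/4): the guide opened chest 4, so this case is ruled out; weight (1/4)·0 = 0.
The weights sum to 13/32.
So P(the ruby in chest 1 | the guide opened chest 4) = (1/8) / (13/32) = 4/13.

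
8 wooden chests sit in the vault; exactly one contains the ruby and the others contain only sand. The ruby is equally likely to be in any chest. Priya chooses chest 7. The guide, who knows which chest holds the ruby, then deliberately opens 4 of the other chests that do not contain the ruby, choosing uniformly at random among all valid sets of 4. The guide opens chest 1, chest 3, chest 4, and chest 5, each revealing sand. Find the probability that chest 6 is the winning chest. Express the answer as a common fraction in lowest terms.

Consider each possible location of the ruby in turn.
If it is in any of chests 1, 3, 4, and 5 (prior 1/8 each): that chest was opened and seen not to hold the prize — ruled out; weight (1/8)·0 = 0 each.
If it is in any of chests 2, 6, and 8 (prior 1/8 each): the guide has 15 equally likely choices, so probability 1/15; weight (1/8)·(1/15) = 1/120 each.
If it is in chest 7 (prior 1/8): the guide has 35 equally likely choices, so probability 1/35; weight (1/8)·(1/35) = 1/280.
The weights sum to 1/35.
So P(the ruby in chest 6 | the guide opened chest 1, chest 3, chest 4, and chest 5) = (1/120) / (1/35) = 7/24.

7/24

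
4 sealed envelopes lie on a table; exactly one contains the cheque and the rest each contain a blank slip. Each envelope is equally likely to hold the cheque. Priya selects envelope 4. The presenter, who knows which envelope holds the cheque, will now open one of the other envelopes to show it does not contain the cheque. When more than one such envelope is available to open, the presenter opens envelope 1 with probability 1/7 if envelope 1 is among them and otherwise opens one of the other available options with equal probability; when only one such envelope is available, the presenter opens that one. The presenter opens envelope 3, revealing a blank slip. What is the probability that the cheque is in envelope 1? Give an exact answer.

7/25

Apply Bayes' rule, conditioning on where the cheque actually is.
If it is in envelope 1 (prior 1/4): envelope 1 holds the prize so is unavailable; the presenter chooses uniformly among the 2 others, probability 1/2; weight (1/4)·(1/2) = 1/8.
If it is in envelope 2 (prior 1/4): envelope 1 is available but not opened, probability 6/7; weight (1/4)·(6/7) = 3/14.
If it is in envelope 3 (prior 1/4): the presenter opened envelope 3, so this case is ruled out; weight (1/4)·0 = 0.
If it is in envelope 4 (prior 1/4): envelope 1 is available but not opened; envelope 3 gets probability (1 − 1/7)/2 = 3/7; weight (1/4)·(3/7) = 3/28.
The weights sum to 25/56.
So P(the cheque in envelope 1 | the presenter opened envelope 3) = (1/8) / (25/56) = 7/25.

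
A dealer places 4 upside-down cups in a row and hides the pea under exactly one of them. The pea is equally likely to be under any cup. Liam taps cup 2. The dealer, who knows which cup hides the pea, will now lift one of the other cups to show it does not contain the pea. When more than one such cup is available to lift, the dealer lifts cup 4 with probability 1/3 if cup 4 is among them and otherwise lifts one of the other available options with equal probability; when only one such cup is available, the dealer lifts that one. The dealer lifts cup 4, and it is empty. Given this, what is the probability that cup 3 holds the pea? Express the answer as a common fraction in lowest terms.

1/3

Apply Bayes' rule, conditioning on where the pea actually is.
If it is under any of cups 1, 2, and 3 (prior 1/4 each): cup 4 is available, opened with probability 1/3; weight (1/4)·(1/3) = 1/12 each.
If it is under cup 4 (prior 1/4): the dealer opened cup 4, so this case is ruled out; weight (1/4)·0 = 0.
The weights sum to 1/4.
So P(the pea under cup 3 | the dealer opened cup 4) = (1/12) / (1/4) = 1/3.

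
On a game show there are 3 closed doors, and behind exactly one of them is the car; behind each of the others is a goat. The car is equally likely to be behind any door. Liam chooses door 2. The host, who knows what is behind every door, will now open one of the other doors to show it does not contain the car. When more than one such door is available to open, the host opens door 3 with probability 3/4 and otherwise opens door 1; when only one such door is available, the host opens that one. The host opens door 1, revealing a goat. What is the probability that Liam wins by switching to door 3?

Apply Bayes' rule, conditioning on where the car actually is.
If it is behind door 1 (prior 1/3): the host opened door 1, so this case is ruled out; weight (1/3)·0 = 0.
If it is behind door 2 (prior 1/3): door 3 is available but not opened, probability 1/4; weight (1/3)·(1/4) = 1/12.
If it is behind door 3 (prior 1/3): only door 1 is available, probability 1; weight (1/3)·1 = 1/3.
The weights sum to 5/12.
So P(the car behind door 3 | the host opened door 1) = (1/3) / (5/12) = 4/5.

4/5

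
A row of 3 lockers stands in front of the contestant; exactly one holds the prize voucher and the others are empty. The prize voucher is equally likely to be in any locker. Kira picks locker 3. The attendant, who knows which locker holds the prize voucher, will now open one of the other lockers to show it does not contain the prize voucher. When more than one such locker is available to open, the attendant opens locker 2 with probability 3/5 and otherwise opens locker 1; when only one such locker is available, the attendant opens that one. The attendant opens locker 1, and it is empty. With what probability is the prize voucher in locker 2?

Apply Bayes' rule, conditioning on where the prize voucher actually is.
If it is in locker 1 (prior 1/3): the attendant opened locker 1, so this case is ruled out; weight (1/3)·0 = 0.
If it is in locker 2 (prior 1/3): only locker 1 is available, probability 1; weight (1/3)·1 = 1/3.
If it is in locker 3 (prior 1/3): locker 2 is available but not opened, probability 2/5; weight (1/3)·(2/5) = 2/15.
The weights sum to 7/15.
So P(the prize voucher in locker 2 | the attendant opened locker 1) = (1/3) / (7/15) = 5/7.

5/7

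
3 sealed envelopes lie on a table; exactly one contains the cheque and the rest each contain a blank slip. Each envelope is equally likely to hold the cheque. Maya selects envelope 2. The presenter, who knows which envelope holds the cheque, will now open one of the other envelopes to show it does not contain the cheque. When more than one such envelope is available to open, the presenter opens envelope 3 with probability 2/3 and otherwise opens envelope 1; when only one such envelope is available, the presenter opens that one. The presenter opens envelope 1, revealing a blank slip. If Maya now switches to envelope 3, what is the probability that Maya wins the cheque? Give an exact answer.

Condition on the true location of the cheque.
If it is in envelope 1 (prior 1/3): the presenter opened envelope 1, so this case is ruled out; weight (1/3)·0 = 0.
If it is in envelope 2 (prior 1/3): envelope 3 is available but not opened, probability 1/3; weight (1/3)·(1/3) = 1/9.
If it is in envelope 3 (prior 1/3): only envelope 1 is available, probability 1; weight (1/3)·1 = 1/3.
The weights sum to 4/9.
So P(the cheque in envelope 3 | the presenter opened envelope 1) = (1/3) / (4/9) = 3/4.

3/4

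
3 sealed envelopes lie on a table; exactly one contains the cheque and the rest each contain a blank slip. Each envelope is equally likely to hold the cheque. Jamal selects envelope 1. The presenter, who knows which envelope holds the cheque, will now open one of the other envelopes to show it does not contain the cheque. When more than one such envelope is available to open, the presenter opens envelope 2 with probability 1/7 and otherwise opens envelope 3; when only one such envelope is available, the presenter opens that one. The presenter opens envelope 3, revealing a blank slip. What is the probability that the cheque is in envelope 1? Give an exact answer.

6/13

Apply Bayes' rule, conditioning on where the cheque actually is.
If it is in envelope 1 (prior 1/3): envelope 2 is available but not opened, probability 6/7; weight (1/3)·(6/7) = 2/7.
If it is in envelope 2 (prior 1/3): only envelope 3 is available, probability 1; weight (1/3)·1 = 1/3.
If it is in envelope 3 (prior 1/3): the presenter opened envelope 3, so this case is ruled out; weight (1/3)·0 = 0.
The weights sum to 13/21.
So P(the cheque in envelope 1 | the presenter opened envelope 3) = (2/7) / (13/21) = 6/13.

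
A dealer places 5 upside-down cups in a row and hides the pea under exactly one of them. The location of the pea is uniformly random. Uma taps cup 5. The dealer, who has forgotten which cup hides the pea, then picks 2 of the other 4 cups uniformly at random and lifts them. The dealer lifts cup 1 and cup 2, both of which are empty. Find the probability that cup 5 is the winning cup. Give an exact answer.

Because the dealer chose which cups to lift without knowing where the pea is, the choice is independent of the prize location. Learning that none of the 2 opened cups holds the pea simply rules out those 2 locations and leaves the remaining 3 cups still equally likely by symmetry.
So P(the pea under cup 5) = 1/3.

1/3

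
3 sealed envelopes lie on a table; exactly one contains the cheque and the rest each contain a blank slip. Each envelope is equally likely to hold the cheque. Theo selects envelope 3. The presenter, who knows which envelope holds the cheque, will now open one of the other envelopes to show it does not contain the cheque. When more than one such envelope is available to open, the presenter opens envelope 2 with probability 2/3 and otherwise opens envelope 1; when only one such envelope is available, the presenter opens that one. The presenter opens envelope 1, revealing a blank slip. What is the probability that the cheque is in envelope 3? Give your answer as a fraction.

Condition on the true location of the cheque.
If it is in envelope 1 (prior 1/3): the presenter opened envelope 1, so this case is ruled out; weight (1/3)·0 = 0.
If it is in envelope 2 (prior 1/3): only envelope 1 is available, probability 1; weight (1/3)·1 = 1/3.
If it is in envelope 3 (prior 1/3): envelope 2 is available but not opened, probability 1/3; weight (1/3)·(1/3) = 1/9.
The weights sum to 4/9.
So P(the cheque in envelope 3 | the presenter opened envelope 1) = (1/9) / (4/9) = 1/4.

1/4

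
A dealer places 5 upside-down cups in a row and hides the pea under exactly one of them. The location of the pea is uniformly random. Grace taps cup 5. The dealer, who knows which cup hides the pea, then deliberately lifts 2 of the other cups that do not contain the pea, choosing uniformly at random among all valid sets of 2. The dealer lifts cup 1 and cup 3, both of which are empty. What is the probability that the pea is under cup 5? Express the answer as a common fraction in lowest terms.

1/5

Apply Bayes' rule, conditioning on where the pea actually is.
If it is under either of cups 1 and 3 (prior 1/5 each): that cup was opened and seen not to hold the prize — ruled out; weight (1/5)·0 = 0 each.
If it is under either of cups 2 and 4 (prior 1/5 each): the dealer has 3 equally likely choices, so probability 1/3; weight (1/5)·(1/3) = 1/15 each.
If it is under cup 5 (prior 1/5): the dealer has 6 equally likely choices, so probability 1/6; weight (1/5)·(1/6) = 1/30.
The weights sum to 1/6.
So P(the pea under cup 5 | the dealer opened cup 1 and cup 3) = (1/30) / (1/6) = 1/5.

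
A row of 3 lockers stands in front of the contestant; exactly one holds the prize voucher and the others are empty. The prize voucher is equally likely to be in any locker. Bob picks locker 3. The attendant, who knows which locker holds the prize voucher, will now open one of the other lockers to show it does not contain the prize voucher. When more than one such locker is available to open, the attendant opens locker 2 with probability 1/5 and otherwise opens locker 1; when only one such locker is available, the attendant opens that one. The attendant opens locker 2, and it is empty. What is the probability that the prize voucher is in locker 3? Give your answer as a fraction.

1/6

Condition on the true location of the prize voucher.
If it is in locker 1 (prior 1/3): only locker 2 is available, probability 1; weight (1/3)·1 = 1/3.
If it is in locker 2 (prior 1/3): the attendant opened locker 2, so this case is ruled out; weight (1/3)·0 = 0.
If it is in locker 3 (prior 1/3): locker 2 is available, opened with probability 1/5; weight (1/3)·(1/5) = 1/15.
The weights sum to 2/5.
So P(the prize voucher in locker 3 | the attendant opened locker 2) = (1/15) / (2/5) = 1/6.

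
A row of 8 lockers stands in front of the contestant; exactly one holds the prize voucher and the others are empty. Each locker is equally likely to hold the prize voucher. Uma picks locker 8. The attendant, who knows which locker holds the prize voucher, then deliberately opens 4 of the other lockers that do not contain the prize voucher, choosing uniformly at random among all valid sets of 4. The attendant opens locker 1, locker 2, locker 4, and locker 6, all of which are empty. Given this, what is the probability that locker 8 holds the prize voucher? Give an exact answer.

Apply Bayes' rule, conditioning on where the prize voucher actually is.
If it is in any of lockers 1, 2, 4, and 6 (prior 1/8 each): that locker was opened and seen not to hold the prize — ruled out; weight (1/8)·0 = 0 each.
If it is in any of lockers 3, 5, and 7 (prior 1/8 each): the attendant has 15 equally likely choices, so probability 1/15; weight (1/8)·(1/15) = 1/120 each.
If it is in locker 8 (prior 1/8): the attendant has 35 equally likely choices, so probability 1/35; weight (1/8)·(1/35) = 1/280.
The weights sum to 1/35.
So P(the prize voucher in locker 8 | the attendant opened locker 1, locker 2, locker 4, and locker 6) = (1/280) / (1/35) = 1/8.

1/8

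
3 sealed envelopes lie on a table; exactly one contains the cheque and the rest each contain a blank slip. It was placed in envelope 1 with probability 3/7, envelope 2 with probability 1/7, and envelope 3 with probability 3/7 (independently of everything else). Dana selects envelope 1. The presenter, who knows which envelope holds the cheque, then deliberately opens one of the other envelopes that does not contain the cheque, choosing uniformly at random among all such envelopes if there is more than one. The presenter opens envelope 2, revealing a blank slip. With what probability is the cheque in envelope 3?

Condition on the true location of the cheque.
If it is in envelope 1 (prior 3/7): the presenter has 2 equally likely choices, so probability 1/2; weight (3/7)·(1/2) = 3/14.
If it is in envelope 2 (prior 1/7): the presenter opened envelope 2, so this case is ruled out; weight (1/7)·0 = 0.
If it is in envelope 3 (prior 3/7): the presenter has no choice, probability 1; weight (3/7)·1 = 3/7.
The weights sum to 9/14.
So P(the cheque in envelope 3 | the presenter opened envelope 2) = (3/7) / (9/14) = 2/3.

2/3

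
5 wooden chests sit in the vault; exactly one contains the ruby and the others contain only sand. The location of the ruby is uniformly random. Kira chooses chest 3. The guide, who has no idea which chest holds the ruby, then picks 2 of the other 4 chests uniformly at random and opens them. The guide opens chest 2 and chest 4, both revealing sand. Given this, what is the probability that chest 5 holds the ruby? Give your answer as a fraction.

1/3

Consider each possible location of the ruby in turn.
If it is in any of chests 1, 3, and 5 (prior 1/5 each): the guide picks exactly this set with probability 1/6 regardless, and none is the prize; weight (1/5)·(1/6) = 1/30 each.
If it is in either of chests 2 and 4 (prior 1/5 each): that chest was opened and seen not to hold the prize — ruled out; weight (1/5)·0 = 0 each.
The weights sum to 1/10.
So P(the ruby in chest 5 | the guide opened chest 2 and chest 4) = (1/30) / (1/10) = 1/3.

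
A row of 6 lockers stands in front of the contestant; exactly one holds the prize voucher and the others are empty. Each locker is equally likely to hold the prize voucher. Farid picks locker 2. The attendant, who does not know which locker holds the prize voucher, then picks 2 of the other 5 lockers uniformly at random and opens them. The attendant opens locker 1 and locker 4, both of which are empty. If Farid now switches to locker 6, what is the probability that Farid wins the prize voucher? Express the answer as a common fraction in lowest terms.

1/4

Apply Bayes' rule, conditioning on where the prize voucher actually is.
If it is in either of lockers 1 and 4 (prior 1/6 each): that locker was opened and seen not to hold the prize — ruled out; weight (1/6)·0 = 0 each.
If it is in any of lockers 2, 3, 5, and 6 (prior 1/6 each): the attendant picks exactly this set with probability 1/10 regardless, and none is the prize; weight (1/6)·(1/10) = 1/60 each.
The weights sum to 1/15.
So P(the prize voucher in locker 6 | the attendant opened locker 1 and locker 4) = (1/60) / (1/15) = 1/4.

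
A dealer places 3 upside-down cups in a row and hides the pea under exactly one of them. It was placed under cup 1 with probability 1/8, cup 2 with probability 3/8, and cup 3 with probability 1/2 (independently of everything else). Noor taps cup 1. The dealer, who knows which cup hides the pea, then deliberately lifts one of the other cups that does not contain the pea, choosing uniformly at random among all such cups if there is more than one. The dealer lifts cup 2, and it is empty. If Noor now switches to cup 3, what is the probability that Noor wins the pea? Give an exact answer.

8/9

Condition on the true location of the pea.
If it is under cup 1 (prior 1/8): the dealer has 2 equally likely choices, so probability 1/2; weight (1/8)·(1/2) = 1/16.
If it is under cup 2 (prior 3/8): the dealer opened cup 2, so this case is ruled out; weight (3/8)·0 = 0.
If it is under cup 3 (prior 1/2): the dealer has no choice, probability 1; weight (1/2)·1 = 1/2.
The weights sum to 9/16.
So P(the pea under cup 3 | the dealer opened cup 2) = (1/2) / (9/16) = 8/9.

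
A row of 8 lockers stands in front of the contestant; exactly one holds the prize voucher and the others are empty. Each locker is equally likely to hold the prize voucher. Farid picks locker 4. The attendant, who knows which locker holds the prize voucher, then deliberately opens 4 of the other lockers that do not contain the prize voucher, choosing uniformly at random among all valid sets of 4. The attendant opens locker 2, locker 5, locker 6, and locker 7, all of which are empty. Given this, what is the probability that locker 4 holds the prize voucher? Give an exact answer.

1/8

Condition on the true location of the prize voucher.
If it is in any of lockers 1, 3, and 8 (prior 1/8 each): the attendant has 15 equally likely choices, so probability 1/15; weight (1/8)·(1/15) = 1/120 each.
If it is in any of lockers 2, 5, 6, and 7 (prior 1/8 each): that locker was opened and seen not to hold the prize — ruled out; weight (1/8)·0 = 0 each.
If it is in locker 4 (prior 1/8): the attendant has 35 equally likely choices, so probability 1/35; weight (1/8)·(1/35) = 1/280.
The weights sum to 1/35.
So P(the prize voucher in locker 4 | the attendant opened locker 2, locker 5, locker 6, and locker 7) = (1/280) / (1/35) = 1/8.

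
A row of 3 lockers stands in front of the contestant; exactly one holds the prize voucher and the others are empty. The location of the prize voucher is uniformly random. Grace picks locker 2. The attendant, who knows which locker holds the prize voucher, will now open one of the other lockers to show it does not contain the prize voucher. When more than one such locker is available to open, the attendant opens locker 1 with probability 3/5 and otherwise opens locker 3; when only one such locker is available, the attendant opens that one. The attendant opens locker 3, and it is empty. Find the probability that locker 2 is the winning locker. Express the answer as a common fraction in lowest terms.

2/7

Consider each possible location of the prize voucher in turn.
If it is in locker 1 (prior 1/3): only locker 3 is available, probability 1; weight (1/3)·1 = 1/3.
If it is in locker 2 (prior 1/3): locker 1 is available but not opened, probability 2/5; weight (1/3)·(2/5) = 2/15.
If it is in locker 3 (prior 1/3): the attendant opened locker 3, so this case is ruled out; weight (1/3)·0 = 0.
The weights sum to 7/15.
So P(the prize voucher in locker 2 | the attendant opened locker 3) = (2/15) / (7/15) = 2/7.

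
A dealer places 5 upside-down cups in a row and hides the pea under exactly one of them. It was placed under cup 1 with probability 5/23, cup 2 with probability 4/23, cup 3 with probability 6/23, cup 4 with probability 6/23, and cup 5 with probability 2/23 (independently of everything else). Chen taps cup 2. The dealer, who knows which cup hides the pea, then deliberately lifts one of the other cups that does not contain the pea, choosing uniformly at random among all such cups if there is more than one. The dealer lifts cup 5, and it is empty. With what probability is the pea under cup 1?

1/4

Condition on the true location of the pea.
If it is under cup 1 (prior 5/23): the dealer has 3 equally likely choices, so probability 1/3; weight (5/23)·(1/3) = 5/69.
If it is under cup 2 (prior 4/23): the dealer has 4 equally likely choices, so probability 1/4; weight (4/23)·(1/4) = 1/23.
If it is under either of cups 3 and 4 (prior 6/23 each): the dealer has 3 equally likely choices, so probability 1/3; weight (6/23)·(1/3) = 2/23 each.
If it is under cup 5 (prior 2/23): the dealer opened cup 5, so this case is ruled out; weight (2/23)·0 = 0.
The weights sum to 20/69.
So P(the pea under cup 1 | the dealer opened cup 5) = (5/69) / (20/69) = 1/4.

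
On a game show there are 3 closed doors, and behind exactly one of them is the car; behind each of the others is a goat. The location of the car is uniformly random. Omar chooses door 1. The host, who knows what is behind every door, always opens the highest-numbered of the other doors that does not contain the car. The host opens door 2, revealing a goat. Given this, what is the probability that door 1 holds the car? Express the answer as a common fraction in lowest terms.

0

Condition on the true location of the car.
If it is behind door 1 (prior 1/3): the host would have opened door 3 instead, probability 0; weight (1/3)·0 = 0.
If it is behind door 2 (prior 1/3): the host opened door 2, so this case is ruled out; weight (1/3)·0 = 0.
If it is behind door 3 (prior 1/3): door 2 is the highest-numbered option available, probability 1; weight (1/3)·1 = 1/3.
The weights sum to 1/3.
So P(the car behind door 1 | the host opened door 2) = 0 / (1/3) = 0.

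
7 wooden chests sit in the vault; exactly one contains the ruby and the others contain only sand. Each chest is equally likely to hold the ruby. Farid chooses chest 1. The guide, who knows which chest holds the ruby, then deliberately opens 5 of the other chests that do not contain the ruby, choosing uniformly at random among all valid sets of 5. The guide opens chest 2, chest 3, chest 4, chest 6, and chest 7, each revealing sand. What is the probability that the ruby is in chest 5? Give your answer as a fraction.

Condition on the true location of the ruby.
If it is in chest 1 (prior 1/7): the guide has 6 equally likely choices, so probability 1/6; weight (1/7)·(1/6) = 1/42.
If it is in any of chests 2, 3, 4, 6, and 7 (prior 1/7 each): that chest was opened and seen not to hold the prize — ruled out; weight (1/7)·0 = 0 each.
If it is in chest 5 (prior 1/7): the guide has no choice, probability 1; weight (1/7)·1 = 1/7.
The weights sum to 1/6.
So P(the ruby in chest 5 | the guide opened chest 2, chest 3, chest 4, chest 6, and chest 7) = (1/7) / (1/6) = 6/7.

6/7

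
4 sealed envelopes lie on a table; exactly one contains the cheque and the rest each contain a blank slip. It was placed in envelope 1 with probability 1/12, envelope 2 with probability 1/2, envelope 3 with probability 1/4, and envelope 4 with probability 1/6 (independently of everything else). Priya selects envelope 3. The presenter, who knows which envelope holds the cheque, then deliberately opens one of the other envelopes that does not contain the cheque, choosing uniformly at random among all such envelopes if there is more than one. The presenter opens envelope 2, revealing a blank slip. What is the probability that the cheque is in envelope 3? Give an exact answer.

Condition on the true location of the cheque.
If it is in envelope 1 (prior 1/12): the presenter has 2 equally likely choices, so probability 1/2; weight (1/12)·(1/2) = 1/24.
If it is in envelope 2 (prior 1/2): the presenter opened envelope 2, so this case is ruled out; weight (1/2)·0 = 0.
If it is in envelope 3 (prior 1/4): the presenter has 3 equally likely choices, so probability 1/3; weight (1/4)·(1/3) = 1/12.
If it is in envelope 4 (prior 1/6): the presenter has 2 equally likely choices, so probability 1/2; weight (1/6)·(1/2) = 1/12.
The weights sum to 5/24.
So P(the cheque in envelope 3 | the presenter opened envelope 2) = (1/12) / (5/24) = 2/5.

2/5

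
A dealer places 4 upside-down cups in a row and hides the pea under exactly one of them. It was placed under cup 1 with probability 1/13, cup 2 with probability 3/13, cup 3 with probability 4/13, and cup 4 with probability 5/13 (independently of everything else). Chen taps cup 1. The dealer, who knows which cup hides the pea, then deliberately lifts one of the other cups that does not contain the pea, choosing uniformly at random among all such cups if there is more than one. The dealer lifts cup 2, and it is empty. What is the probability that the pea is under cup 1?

Consider each possible location of the pea in turn.
If it is under cup 1 (prior 1/13): the dealer has 3 equally likely choices, so probability 1/3; weight (1/13)·(1/3) = 1/39.
If it is under cup 2 (prior 3/13): the dealer opened cup 2, so this case is ruled out; weight (3/13)·0 = 0.
If it is under cup 3 (prior 4/13): the dealer has 2 equally likely choices, so probability 1/2; weight (4/13)·(1/2) = 2/13.
If it is under cup 4 (prior 5/13): the dealer has 2 equally likely choices, so probability 1/2; weight (5/13)·(1/2) = 5/26.
The weights sum to 29/78.
So P(the pea under cup 1 | the dealer opened cup 2) = (1/39) / (29/78) = 2/29.

2/29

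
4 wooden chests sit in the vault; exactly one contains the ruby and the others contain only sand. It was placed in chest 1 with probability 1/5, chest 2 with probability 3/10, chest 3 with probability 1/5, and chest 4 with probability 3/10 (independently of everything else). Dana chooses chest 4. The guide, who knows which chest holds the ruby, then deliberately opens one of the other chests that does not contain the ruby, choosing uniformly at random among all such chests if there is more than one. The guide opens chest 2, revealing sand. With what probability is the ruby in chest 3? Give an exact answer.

1/3

Apply Bayes' rule, conditioning on where the ruby actually is.
If it is in either of chests 1 and 3 (prior 1/5 each): the guide has 2 equally likely choices, so probability 1/2; weight (1/5)·(1/2) = 1/10 each.
If it is in chest 2 (prior 3/10): the guide opened chest 2, so this case is ruled out; weight (3/10)·0 = 0.
If it is in chest 4 (prior 3/10): the guide has 3 equally likely choices, so probability 1/3; weight (3/10)·(1/3) = 1/10.
The weights sum to 3/10.
So P(the ruby in chest 3 | the guide opened chest 2) = (1/10) / (3/10) = 1/3.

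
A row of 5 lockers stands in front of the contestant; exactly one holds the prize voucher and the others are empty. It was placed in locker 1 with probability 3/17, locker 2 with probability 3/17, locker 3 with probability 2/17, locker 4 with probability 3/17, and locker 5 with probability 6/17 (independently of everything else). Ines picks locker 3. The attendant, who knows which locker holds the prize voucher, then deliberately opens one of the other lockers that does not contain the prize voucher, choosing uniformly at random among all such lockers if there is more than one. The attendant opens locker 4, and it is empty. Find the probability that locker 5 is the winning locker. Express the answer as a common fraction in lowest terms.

Condition on the true location of the prize voucher.
If it is in either of lockers 1 and 2 (prior 3/17 each): the attendant has 3 equally likely choices, so probability 1/3; weight (3/17)·(1/3) = 1/17 each.
If it is in locker 3 (prior 2/17): the attendant has 4 equally likely choices, so probability 1/4; weight (2/17)·(1/4) = 1/34.
If it is in locker 4 (prior 3/17): the attendant opened locker 4, so this case is ruled out; weight (3/17)·0 = 0.
If it is in locker 5 (prior 6/17): the attendant has 3 equally likely choices, so probability 1/3; weight (6/17)·(1/3) = 2/17.
The weights sum to 9/34.
So P(the prize voucher in locker 5 | the attendant opened locker 4) = (2/17) / (9/34) = 4/9.

4/9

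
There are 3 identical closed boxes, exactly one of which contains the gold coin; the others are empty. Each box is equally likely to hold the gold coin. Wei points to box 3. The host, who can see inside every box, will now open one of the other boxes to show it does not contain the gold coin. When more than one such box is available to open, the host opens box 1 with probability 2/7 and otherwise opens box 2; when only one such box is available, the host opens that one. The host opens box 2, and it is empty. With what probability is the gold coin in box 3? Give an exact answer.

5/12

Condition on the true location of the gold coin.
If it is in box 1 (prior 1/3): only box 2 is available, probability 1; weight (1/3)·1 = 1/3.
If it is in box 2 (prior 1/3): the host opened box 2, so this case is ruled out; weight (1/3)·0 = 0.
If it is in box 3 (prior 1/3): box 1 is available but not opened, probability 5/7; weight (1/3)·(5/7) = 5/21.
The weights sum to 4/7.
So P(the gold coin in box 3 | the host opened box 2) = (5/21) / (4/7) = 5/12.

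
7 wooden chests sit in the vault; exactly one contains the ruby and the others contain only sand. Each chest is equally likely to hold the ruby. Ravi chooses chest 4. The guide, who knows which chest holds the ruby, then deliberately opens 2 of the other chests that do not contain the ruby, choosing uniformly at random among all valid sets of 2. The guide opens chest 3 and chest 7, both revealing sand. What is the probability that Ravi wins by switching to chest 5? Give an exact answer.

Condition on the true location of the ruby.
If it is in any of chests 1, 2, 5, and 6 (prior 1/7 each): the guide has 10 equally likely choices, so probability 1/10; weight (1/7)·(1/10) = 1/70 each.
If it is in either of chests 3 and 7 (prior 1/7 each): that chest was opened and seen not to hold the prize — ruled out; weight (1/7)·0 = 0 each.
If it is in chest 4 (prior 1/7): the guide has 15 equally likely choices, so probability 1/15; weight (1/7)·(1/15) = 1/105.
The weights sum to 1/15.
So P(the ruby in chest 5 | the guide opened chest 3 and chest 7) = (1/70) / (1/15) = 3/14.

3/14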